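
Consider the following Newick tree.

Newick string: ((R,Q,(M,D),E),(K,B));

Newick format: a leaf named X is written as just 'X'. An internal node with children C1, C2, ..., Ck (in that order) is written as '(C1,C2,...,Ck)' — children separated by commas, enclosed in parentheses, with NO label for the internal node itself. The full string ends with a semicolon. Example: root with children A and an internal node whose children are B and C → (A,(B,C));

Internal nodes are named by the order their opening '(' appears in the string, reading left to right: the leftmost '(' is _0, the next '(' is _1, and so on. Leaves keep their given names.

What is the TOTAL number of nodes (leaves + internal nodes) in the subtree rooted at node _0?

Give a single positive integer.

Newick: ((R,Q,(M,D),E),(K,B));
Locate _0: it is the '(' at position 0 (the 1st '(' reading left to right).
Query: subtree rooted at _0
_0: subtree_size = 1 + 10
  _1: subtree_size = 1 + 6
    R: subtree_size = 1 + 0
    Q: subtree_size = 1 + 0
    _2: subtree_size = 1 + 2
      M: subtree_size = 1 + 0
      D: subtree_size = 1 + 0
    E: subtree_size = 1 + 0
  _3: subtree_size = 1 + 2
    K: subtree_size = 1 + 0
    B: subtree_size = 1 + 0
Total subtree size of _0: 11

Answer: 11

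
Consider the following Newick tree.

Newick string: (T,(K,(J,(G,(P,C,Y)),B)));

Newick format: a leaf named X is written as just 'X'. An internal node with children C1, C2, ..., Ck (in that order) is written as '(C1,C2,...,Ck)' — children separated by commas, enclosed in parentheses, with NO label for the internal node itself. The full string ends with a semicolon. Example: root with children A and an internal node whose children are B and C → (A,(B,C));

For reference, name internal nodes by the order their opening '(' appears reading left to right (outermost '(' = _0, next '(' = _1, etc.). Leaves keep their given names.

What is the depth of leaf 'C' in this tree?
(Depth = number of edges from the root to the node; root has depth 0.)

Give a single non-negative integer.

Newick: (T,(K,(J,(G,(P,C,Y)),B)));
Naming internals by '(' encounter order: outermost '(' = _0, next = _1, ...
Query node: C
Path from root: _0 -> _1 -> _2 -> _3 -> _4 -> C
Depth of C: 5 (number of edges from root)

Answer: 5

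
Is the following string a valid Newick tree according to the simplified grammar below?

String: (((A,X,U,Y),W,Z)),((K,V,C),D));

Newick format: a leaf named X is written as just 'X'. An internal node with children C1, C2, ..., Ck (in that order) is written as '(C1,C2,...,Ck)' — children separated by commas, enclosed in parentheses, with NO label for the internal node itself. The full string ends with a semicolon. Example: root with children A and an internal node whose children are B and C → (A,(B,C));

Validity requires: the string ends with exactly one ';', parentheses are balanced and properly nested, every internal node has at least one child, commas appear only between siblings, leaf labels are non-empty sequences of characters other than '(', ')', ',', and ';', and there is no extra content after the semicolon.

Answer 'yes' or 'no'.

Input: (((A,X,U,Y),W,Z)),((K,V,C),D));
Paren balance: 5 '(' vs 6 ')' MISMATCH
Ends with single ';': True
Full parse: FAILS (extra content after tree at pos 17)
Valid: False

Answer: no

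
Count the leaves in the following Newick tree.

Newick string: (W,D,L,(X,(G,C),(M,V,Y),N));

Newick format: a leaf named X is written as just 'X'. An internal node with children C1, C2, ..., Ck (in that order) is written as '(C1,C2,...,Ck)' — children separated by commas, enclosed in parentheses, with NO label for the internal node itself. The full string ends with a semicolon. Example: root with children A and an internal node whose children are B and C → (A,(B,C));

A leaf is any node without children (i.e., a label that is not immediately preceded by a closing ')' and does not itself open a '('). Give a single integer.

Answer: 10

Derivation:
Newick: (W,D,L,(X,(G,C),(M,V,Y),N));
Scan left-to-right; a leaf is any maximal label run not followed by '(':
  pos 1: leaf 'W' → count = 1
  pos 3: leaf 'D' → count = 2
  pos 5: leaf 'L' → count = 3
  pos 8: leaf 'X' → count = 4
  pos 11: leaf 'G' → count = 5
  pos 13: leaf 'C' → count = 6
  pos 17: leaf 'M' → count = 7
  pos 19: leaf 'V' → count = 8
  pos 21: leaf 'Y' → count = 9
  pos 24: leaf 'N' → count = 10
Total leaves: 10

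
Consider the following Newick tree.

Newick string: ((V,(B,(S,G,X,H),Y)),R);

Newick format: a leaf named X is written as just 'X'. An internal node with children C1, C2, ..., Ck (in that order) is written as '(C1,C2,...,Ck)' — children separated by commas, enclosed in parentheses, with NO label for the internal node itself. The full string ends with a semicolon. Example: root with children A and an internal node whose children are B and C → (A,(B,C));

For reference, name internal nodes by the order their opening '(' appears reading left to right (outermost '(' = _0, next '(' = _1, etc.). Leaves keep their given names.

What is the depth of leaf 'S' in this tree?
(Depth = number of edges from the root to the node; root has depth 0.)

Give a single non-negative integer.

Answer: 4

Derivation:
Newick: ((V,(B,(S,G,X,H),Y)),R);
Naming internals by '(' encounter order: outermost '(' = _0, next = _1, ...
Query node: S
Path from root: _0 -> _1 -> _2 -> _3 -> S
Depth of S: 4 (number of edges from root)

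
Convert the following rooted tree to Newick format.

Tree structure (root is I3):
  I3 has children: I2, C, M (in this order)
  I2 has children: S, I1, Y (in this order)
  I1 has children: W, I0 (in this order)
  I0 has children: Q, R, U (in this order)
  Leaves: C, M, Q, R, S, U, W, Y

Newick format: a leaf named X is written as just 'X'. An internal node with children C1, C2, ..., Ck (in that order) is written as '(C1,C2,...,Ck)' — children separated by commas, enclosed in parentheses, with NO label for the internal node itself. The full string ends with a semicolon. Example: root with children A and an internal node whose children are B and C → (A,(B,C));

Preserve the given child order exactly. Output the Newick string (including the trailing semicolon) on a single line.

Answer: ((S,(W,(Q,R,U)),Y),C,M);

Derivation:
internal I3 with children ['I2', 'C', 'M']
  internal I2 with children ['S', 'I1', 'Y']
    leaf 'S' → 'S'
    internal I1 with children ['W', 'I0']
      leaf 'W' → 'W'
      internal I0 with children ['Q', 'R', 'U']
        leaf 'Q' → 'Q'
        leaf 'R' → 'R'
        leaf 'U' → 'U'
      → '(Q,R,U)'
    → '(W,(Q,R,U))'
    leaf 'Y' → 'Y'
  → '(S,(W,(Q,R,U)),Y)'
  leaf 'C' → 'C'
  leaf 'M' → 'M'
→ '((S,(W,(Q,R,U)),Y),C,M)'
Final: ((S,(W,(Q,R,U)),Y),C,M);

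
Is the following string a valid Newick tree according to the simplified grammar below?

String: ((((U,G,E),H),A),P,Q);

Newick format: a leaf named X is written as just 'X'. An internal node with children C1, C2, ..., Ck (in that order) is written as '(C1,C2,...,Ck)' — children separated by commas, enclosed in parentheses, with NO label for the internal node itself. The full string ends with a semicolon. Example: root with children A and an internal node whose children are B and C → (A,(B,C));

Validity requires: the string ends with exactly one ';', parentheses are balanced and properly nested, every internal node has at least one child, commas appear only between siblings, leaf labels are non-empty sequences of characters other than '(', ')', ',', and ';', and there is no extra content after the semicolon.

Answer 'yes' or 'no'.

Answer: yes

Derivation:
Input: ((((U,G,E),H),A),P,Q);
Paren balance: 4 '(' vs 4 ')' OK
Ends with single ';': True
Full parse: OK
Valid: True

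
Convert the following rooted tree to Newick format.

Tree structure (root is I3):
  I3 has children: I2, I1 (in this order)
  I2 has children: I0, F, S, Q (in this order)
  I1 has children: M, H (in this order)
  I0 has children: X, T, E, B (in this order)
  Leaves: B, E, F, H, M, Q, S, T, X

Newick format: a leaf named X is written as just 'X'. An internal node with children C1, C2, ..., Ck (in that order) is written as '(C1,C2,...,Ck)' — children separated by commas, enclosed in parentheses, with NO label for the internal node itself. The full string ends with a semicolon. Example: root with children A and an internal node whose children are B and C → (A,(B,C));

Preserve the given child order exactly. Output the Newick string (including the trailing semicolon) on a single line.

internal I3 with children ['I2', 'I1']
  internal I2 with children ['I0', 'F', 'S', 'Q']
    internal I0 with children ['X', 'T', 'E', 'B']
      leaf 'X' → 'X'
      leaf 'T' → 'T'
      leaf 'E' → 'E'
      leaf 'B' → 'B'
    → '(X,T,E,B)'
    leaf 'F' → 'F'
    leaf 'S' → 'S'
    leaf 'Q' → 'Q'
  → '((X,T,E,B),F,S,Q)'
  internal I1 with children ['M', 'H']
    leaf 'M' → 'M'
    leaf 'H' → 'H'
  → '(M,H)'
→ '(((X,T,E,B),F,S,Q),(M,H))'
Final: (((X,T,E,B),F,S,Q),(M,H));

Answer: (((X,T,E,B),F,S,Q),(M,H));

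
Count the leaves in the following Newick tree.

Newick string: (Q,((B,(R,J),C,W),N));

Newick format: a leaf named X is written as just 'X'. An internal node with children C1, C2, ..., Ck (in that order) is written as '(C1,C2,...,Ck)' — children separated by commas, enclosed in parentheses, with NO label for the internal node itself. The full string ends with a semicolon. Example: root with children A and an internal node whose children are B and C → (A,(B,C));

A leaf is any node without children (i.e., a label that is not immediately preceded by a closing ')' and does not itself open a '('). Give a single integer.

Answer: 7

Derivation:
Newick: (Q,((B,(R,J),C,W),N));
Scan left-to-right; a leaf is any maximal label run not followed by '(':
  pos 1: leaf 'Q' → count = 1
  pos 5: leaf 'B' → count = 2
  pos 8: leaf 'R' → count = 3
  pos 10: leaf 'J' → count = 4
  pos 13: leaf 'C' → count = 5
  pos 15: leaf 'W' → count = 6
  pos 18: leaf 'N' → count = 7
Total leaves: 7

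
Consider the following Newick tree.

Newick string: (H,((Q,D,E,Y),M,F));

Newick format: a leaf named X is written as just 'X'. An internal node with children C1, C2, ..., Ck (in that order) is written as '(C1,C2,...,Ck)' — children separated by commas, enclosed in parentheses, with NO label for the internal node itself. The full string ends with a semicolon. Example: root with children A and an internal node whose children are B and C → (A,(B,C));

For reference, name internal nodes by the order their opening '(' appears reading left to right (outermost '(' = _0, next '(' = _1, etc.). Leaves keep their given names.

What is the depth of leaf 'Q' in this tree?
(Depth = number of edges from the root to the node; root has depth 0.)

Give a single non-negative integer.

Newick: (H,((Q,D,E,Y),M,F));
Naming internals by '(' encounter order: outermost '(' = _0, next = _1, ...
Query node: Q
Path from root: _0 -> _1 -> _2 -> Q
Depth of Q: 3 (number of edges from root)

Answer: 3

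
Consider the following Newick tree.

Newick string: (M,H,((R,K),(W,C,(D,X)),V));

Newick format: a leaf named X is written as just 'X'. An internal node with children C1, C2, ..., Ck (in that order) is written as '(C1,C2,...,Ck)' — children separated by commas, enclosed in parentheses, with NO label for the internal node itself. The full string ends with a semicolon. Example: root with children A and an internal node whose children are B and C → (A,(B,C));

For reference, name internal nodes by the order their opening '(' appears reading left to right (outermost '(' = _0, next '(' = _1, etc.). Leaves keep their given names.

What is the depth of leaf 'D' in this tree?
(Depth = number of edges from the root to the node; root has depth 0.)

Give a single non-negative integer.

Answer: 4

Derivation:
Newick: (M,H,((R,K),(W,C,(D,X)),V));
Naming internals by '(' encounter order: outermost '(' = _0, next = _1, ...
Query node: D
Path from root: _0 -> _1 -> _3 -> _4 -> D
Depth of D: 4 (number of edges from root)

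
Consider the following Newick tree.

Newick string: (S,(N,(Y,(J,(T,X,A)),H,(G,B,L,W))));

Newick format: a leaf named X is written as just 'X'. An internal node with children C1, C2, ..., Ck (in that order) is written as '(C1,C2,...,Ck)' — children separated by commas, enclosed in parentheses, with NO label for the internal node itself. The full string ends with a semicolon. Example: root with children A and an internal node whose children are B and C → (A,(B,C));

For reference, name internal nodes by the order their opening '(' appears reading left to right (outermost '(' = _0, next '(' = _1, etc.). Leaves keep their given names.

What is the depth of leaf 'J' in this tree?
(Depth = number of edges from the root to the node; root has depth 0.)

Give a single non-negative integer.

Newick: (S,(N,(Y,(J,(T,X,A)),H,(G,B,L,W))));
Naming internals by '(' encounter order: outermost '(' = _0, next = _1, ...
Query node: J
Path from root: _0 -> _1 -> _2 -> _3 -> J
Depth of J: 4 (number of edges from root)

Answer: 4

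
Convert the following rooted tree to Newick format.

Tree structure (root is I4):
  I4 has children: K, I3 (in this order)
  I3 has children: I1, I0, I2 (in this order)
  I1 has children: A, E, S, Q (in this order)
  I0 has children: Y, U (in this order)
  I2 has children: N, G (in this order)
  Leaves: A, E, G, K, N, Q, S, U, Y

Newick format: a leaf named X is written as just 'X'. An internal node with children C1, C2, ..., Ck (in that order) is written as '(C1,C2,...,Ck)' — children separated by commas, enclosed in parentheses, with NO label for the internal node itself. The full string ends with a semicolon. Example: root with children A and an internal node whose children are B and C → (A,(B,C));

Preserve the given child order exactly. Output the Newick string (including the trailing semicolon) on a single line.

internal I4 with children ['K', 'I3']
  leaf 'K' → 'K'
  internal I3 with children ['I1', 'I0', 'I2']
    internal I1 with children ['A', 'E', 'S', 'Q']
      leaf 'A' → 'A'
      leaf 'E' → 'E'
      leaf 'S' → 'S'
      leaf 'Q' → 'Q'
    → '(A,E,S,Q)'
    internal I0 with children ['Y', 'U']
      leaf 'Y' → 'Y'
      leaf 'U' → 'U'
    → '(Y,U)'
    internal I2 with children ['N', 'G']
      leaf 'N' → 'N'
      leaf 'G' → 'G'
    → '(N,G)'
  → '((A,E,S,Q),(Y,U),(N,G))'
→ '(K,((A,E,S,Q),(Y,U),(N,G)))'
Final: (K,((A,E,S,Q),(Y,U),(N,G)));

Answer: (K,((A,E,S,Q),(Y,U),(N,G)));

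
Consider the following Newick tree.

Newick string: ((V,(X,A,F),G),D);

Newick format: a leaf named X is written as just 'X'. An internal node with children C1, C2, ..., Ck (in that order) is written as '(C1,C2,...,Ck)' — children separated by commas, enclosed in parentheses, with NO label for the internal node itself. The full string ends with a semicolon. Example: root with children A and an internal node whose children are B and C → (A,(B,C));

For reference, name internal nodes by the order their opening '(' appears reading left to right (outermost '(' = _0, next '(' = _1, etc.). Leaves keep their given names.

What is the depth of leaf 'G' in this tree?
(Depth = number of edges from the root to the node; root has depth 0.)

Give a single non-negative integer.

Newick: ((V,(X,A,F),G),D);
Naming internals by '(' encounter order: outermost '(' = _0, next = _1, ...
Query node: G
Path from root: _0 -> _1 -> G
Depth of G: 2 (number of edges from root)

Answer: 2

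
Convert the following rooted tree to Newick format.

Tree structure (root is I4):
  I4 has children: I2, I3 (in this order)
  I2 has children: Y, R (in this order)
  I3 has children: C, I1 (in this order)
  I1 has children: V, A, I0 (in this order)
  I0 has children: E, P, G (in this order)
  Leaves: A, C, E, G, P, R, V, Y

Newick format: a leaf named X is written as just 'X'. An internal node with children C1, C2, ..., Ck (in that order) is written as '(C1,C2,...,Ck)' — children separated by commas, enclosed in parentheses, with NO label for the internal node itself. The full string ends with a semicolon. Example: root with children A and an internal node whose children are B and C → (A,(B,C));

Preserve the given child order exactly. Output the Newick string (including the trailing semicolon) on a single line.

internal I4 with children ['I2', 'I3']
  internal I2 with children ['Y', 'R']
    leaf 'Y' → 'Y'
    leaf 'R' → 'R'
  → '(Y,R)'
  internal I3 with children ['C', 'I1']
    leaf 'C' → 'C'
    internal I1 with children ['V', 'A', 'I0']
      leaf 'V' → 'V'
      leaf 'A' → 'A'
      internal I0 with children ['E', 'P', 'G']
        leaf 'E' → 'E'
        leaf 'P' → 'P'
        leaf 'G' → 'G'
      → '(E,P,G)'
    → '(V,A,(E,P,G))'
  → '(C,(V,A,(E,P,G)))'
→ '((Y,R),(C,(V,A,(E,P,G))))'
Final: ((Y,R),(C,(V,A,(E,P,G))));

Answer: ((Y,R),(C,(V,A,(E,P,G))));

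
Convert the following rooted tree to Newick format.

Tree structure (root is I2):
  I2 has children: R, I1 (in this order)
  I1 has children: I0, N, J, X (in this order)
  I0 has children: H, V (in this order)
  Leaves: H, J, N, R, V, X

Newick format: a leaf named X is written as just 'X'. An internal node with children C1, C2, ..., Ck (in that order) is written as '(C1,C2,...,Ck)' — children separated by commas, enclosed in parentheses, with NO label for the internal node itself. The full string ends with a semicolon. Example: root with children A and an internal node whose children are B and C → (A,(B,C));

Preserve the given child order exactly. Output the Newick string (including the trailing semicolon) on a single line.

internal I2 with children ['R', 'I1']
  leaf 'R' → 'R'
  internal I1 with children ['I0', 'N', 'J', 'X']
    internal I0 with children ['H', 'V']
      leaf 'H' → 'H'
      leaf 'V' → 'V'
    → '(H,V)'
    leaf 'N' → 'N'
    leaf 'J' → 'J'
    leaf 'X' → 'X'
  → '((H,V),N,J,X)'
→ '(R,((H,V),N,J,X))'
Final: (R,((H,V),N,J,X));

Answer: (R,((H,V),N,J,X));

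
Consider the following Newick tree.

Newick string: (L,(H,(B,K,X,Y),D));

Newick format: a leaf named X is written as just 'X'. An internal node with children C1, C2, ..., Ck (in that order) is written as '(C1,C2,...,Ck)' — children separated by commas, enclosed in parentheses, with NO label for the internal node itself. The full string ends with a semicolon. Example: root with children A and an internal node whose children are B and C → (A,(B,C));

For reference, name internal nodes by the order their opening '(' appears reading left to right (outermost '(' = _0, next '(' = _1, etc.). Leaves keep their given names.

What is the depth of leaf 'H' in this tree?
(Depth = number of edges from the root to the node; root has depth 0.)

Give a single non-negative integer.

Newick: (L,(H,(B,K,X,Y),D));
Naming internals by '(' encounter order: outermost '(' = _0, next = _1, ...
Query node: H
Path from root: _0 -> _1 -> H
Depth of H: 2 (number of edges from root)

Answer: 2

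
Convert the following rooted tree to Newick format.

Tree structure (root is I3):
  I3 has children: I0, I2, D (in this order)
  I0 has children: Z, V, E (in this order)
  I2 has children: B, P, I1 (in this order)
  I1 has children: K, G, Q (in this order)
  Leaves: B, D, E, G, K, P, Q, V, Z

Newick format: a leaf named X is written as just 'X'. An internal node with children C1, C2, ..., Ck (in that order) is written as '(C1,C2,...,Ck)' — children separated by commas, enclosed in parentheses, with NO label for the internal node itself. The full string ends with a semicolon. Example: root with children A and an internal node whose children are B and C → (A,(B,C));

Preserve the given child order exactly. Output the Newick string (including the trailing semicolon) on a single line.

internal I3 with children ['I0', 'I2', 'D']
  internal I0 with children ['Z', 'V', 'E']
    leaf 'Z' → 'Z'
    leaf 'V' → 'V'
    leaf 'E' → 'E'
  → '(Z,V,E)'
  internal I2 with children ['B', 'P', 'I1']
    leaf 'B' → 'B'
    leaf 'P' → 'P'
    internal I1 with children ['K', 'G', 'Q']
      leaf 'K' → 'K'
      leaf 'G' → 'G'
      leaf 'Q' → 'Q'
    → '(K,G,Q)'
  → '(B,P,(K,G,Q))'
  leaf 'D' → 'D'
→ '((Z,V,E),(B,P,(K,G,Q)),D)'
Final: ((Z,V,E),(B,P,(K,G,Q)),D);

Answer: ((Z,V,E),(B,P,(K,G,Q)),D);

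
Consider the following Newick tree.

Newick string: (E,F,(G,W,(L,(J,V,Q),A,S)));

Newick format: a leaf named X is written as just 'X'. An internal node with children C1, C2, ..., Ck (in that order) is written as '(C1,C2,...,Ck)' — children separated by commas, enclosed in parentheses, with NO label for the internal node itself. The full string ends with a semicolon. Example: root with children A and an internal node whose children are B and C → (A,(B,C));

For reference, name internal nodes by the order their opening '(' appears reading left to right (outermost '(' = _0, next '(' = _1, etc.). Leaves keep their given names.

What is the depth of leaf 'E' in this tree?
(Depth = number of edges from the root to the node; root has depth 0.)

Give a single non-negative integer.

Newick: (E,F,(G,W,(L,(J,V,Q),A,S)));
Naming internals by '(' encounter order: outermost '(' = _0, next = _1, ...
Query node: E
Path from root: _0 -> E
Depth of E: 1 (number of edges from root)

Answer: 1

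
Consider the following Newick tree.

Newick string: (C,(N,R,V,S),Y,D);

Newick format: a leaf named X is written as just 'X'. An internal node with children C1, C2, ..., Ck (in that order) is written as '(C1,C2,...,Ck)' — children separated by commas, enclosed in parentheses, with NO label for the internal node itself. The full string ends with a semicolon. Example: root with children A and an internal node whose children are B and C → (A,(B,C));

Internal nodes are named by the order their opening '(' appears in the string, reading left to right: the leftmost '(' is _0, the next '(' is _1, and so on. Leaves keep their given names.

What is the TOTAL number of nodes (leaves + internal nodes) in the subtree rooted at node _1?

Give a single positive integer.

Answer: 5

Derivation:
Newick: (C,(N,R,V,S),Y,D);
Locate _1: it is the '(' at position 3 (the 2nd '(' reading left to right).
Query: subtree rooted at _1
_1: subtree_size = 1 + 4
  N: subtree_size = 1 + 0
  R: subtree_size = 1 + 0
  V: subtree_size = 1 + 0
  S: subtree_size = 1 + 0
Total subtree size of _1: 5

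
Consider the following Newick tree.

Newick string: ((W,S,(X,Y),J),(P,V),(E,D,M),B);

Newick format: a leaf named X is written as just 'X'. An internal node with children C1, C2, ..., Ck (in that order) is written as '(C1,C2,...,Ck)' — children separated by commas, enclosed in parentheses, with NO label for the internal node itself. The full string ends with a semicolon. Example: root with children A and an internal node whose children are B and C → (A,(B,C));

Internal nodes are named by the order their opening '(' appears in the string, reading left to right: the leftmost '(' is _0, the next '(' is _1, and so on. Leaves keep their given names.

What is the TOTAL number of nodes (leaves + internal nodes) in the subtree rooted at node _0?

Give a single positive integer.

Answer: 16

Derivation:
Newick: ((W,S,(X,Y),J),(P,V),(E,D,M),B);
Locate _0: it is the '(' at position 0 (the 1st '(' reading left to right).
Query: subtree rooted at _0
_0: subtree_size = 1 + 15
  _1: subtree_size = 1 + 6
    W: subtree_size = 1 + 0
    S: subtree_size = 1 + 0
    _2: subtree_size = 1 + 2
      X: subtree_size = 1 + 0
      Y: subtree_size = 1 + 0
    J: subtree_size = 1 + 0
  _3: subtree_size = 1 + 2
    P: subtree_size = 1 + 0
    V: subtree_size = 1 + 0
  _4: subtree_size = 1 + 3
    E: subtree_size = 1 + 0
    D: subtree_size = 1 + 0
    M: subtree_size = 1 + 0
  B: subtree_size = 1 + 0
Total subtree size of _0: 16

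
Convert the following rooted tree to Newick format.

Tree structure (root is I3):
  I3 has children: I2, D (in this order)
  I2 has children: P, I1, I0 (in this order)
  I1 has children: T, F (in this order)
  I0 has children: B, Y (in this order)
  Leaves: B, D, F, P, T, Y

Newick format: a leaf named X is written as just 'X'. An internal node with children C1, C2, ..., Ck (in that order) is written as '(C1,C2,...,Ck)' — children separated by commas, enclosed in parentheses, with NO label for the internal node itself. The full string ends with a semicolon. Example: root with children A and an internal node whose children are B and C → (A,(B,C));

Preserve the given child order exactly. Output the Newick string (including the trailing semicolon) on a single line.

internal I3 with children ['I2', 'D']
  internal I2 with children ['P', 'I1', 'I0']
    leaf 'P' → 'P'
    internal I1 with children ['T', 'F']
      leaf 'T' → 'T'
      leaf 'F' → 'F'
    → '(T,F)'
    internal I0 with children ['B', 'Y']
      leaf 'B' → 'B'
      leaf 'Y' → 'Y'
    → '(B,Y)'
  → '(P,(T,F),(B,Y))'
  leaf 'D' → 'D'
→ '((P,(T,F),(B,Y)),D)'
Final: ((P,(T,F),(B,Y)),D);

Answer: ((P,(T,F),(B,Y)),D);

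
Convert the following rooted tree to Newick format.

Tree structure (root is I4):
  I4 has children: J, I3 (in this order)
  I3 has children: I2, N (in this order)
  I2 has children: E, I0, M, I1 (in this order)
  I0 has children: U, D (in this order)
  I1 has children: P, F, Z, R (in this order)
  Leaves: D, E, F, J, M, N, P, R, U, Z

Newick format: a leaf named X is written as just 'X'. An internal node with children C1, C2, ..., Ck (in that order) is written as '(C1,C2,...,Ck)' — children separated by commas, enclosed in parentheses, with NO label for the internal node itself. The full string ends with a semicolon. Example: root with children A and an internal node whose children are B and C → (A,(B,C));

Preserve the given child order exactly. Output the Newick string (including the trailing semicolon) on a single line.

Answer: (J,((E,(U,D),M,(P,F,Z,R)),N));

Derivation:
internal I4 with children ['J', 'I3']
  leaf 'J' → 'J'
  internal I3 with children ['I2', 'N']
    internal I2 with children ['E', 'I0', 'M', 'I1']
      leaf 'E' → 'E'
      internal I0 with children ['U', 'D']
        leaf 'U' → 'U'
        leaf 'D' → 'D'
      → '(U,D)'
      leaf 'M' → 'M'
      internal I1 with children ['P', 'F', 'Z', 'R']
        leaf 'P' → 'P'
        leaf 'F' → 'F'
        leaf 'Z' → 'Z'
        leaf 'R' → 'R'
      → '(P,F,Z,R)'
    → '(E,(U,D),M,(P,F,Z,R))'
    leaf 'N' → 'N'
  → '((E,(U,D),M,(P,F,Z,R)),N)'
→ '(J,((E,(U,D),M,(P,F,Z,R)),N))'
Final: (J,((E,(U,D),M,(P,F,Z,R)),N));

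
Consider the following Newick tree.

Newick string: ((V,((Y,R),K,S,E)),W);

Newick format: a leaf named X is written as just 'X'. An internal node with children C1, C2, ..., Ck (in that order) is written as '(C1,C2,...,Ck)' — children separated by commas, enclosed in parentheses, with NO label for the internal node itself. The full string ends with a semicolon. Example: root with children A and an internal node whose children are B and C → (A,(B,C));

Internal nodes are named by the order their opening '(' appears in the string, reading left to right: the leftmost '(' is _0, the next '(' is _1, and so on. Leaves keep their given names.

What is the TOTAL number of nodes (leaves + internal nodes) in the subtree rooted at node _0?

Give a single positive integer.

Newick: ((V,((Y,R),K,S,E)),W);
Locate _0: it is the '(' at position 0 (the 1st '(' reading left to right).
Query: subtree rooted at _0
_0: subtree_size = 1 + 10
  _1: subtree_size = 1 + 8
    V: subtree_size = 1 + 0
    _2: subtree_size = 1 + 6
      _3: subtree_size = 1 + 2
        Y: subtree_size = 1 + 0
        R: subtree_size = 1 + 0
      K: subtree_size = 1 + 0
      S: subtree_size = 1 + 0
      E: subtree_size = 1 + 0
  W: subtree_size = 1 + 0
Total subtree size of _0: 11

Answer: 11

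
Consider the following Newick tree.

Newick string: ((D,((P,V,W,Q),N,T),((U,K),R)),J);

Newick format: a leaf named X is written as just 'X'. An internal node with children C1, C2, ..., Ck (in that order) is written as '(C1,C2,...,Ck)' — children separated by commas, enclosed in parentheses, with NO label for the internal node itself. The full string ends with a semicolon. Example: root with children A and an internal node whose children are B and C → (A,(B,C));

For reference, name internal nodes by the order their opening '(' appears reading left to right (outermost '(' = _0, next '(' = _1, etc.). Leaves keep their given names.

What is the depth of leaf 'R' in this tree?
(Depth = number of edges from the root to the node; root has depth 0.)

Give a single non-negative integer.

Answer: 3

Derivation:
Newick: ((D,((P,V,W,Q),N,T),((U,K),R)),J);
Naming internals by '(' encounter order: outermost '(' = _0, next = _1, ...
Query node: R
Path from root: _0 -> _1 -> _4 -> R
Depth of R: 3 (number of edges from root)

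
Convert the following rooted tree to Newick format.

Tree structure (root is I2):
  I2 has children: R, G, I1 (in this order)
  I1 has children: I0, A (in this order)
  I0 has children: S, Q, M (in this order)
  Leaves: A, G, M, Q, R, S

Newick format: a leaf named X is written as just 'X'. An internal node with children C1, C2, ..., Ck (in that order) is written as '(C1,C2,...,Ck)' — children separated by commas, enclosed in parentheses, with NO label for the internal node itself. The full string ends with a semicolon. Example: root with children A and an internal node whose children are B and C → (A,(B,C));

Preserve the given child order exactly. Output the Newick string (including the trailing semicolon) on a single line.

internal I2 with children ['R', 'G', 'I1']
  leaf 'R' → 'R'
  leaf 'G' → 'G'
  internal I1 with children ['I0', 'A']
    internal I0 with children ['S', 'Q', 'M']
      leaf 'S' → 'S'
      leaf 'Q' → 'Q'
      leaf 'M' → 'M'
    → '(S,Q,M)'
    leaf 'A' → 'A'
  → '((S,Q,M),A)'
→ '(R,G,((S,Q,M),A))'
Final: (R,G,((S,Q,M),A));

Answer: (R,G,((S,Q,M),A));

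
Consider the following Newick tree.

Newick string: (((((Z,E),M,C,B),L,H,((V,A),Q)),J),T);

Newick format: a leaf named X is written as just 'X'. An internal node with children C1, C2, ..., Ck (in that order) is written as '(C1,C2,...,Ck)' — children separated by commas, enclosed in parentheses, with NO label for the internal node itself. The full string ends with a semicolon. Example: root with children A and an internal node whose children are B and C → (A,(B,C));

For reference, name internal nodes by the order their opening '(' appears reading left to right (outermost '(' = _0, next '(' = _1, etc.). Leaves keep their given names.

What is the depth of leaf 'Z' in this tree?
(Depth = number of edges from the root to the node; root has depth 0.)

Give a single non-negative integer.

Newick: (((((Z,E),M,C,B),L,H,((V,A),Q)),J),T);
Naming internals by '(' encounter order: outermost '(' = _0, next = _1, ...
Query node: Z
Path from root: _0 -> _1 -> _2 -> _3 -> _4 -> Z
Depth of Z: 5 (number of edges from root)

Answer: 5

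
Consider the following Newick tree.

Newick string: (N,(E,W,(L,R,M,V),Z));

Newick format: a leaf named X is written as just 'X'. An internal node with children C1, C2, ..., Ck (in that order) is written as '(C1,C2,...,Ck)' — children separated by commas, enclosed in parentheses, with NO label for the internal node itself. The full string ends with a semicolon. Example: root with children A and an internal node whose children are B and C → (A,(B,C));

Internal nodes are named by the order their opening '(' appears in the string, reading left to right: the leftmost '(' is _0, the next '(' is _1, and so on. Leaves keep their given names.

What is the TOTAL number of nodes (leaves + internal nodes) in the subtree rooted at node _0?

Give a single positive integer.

Newick: (N,(E,W,(L,R,M,V),Z));
Locate _0: it is the '(' at position 0 (the 1st '(' reading left to right).
Query: subtree rooted at _0
_0: subtree_size = 1 + 10
  N: subtree_size = 1 + 0
  _1: subtree_size = 1 + 8
    E: subtree_size = 1 + 0
    W: subtree_size = 1 + 0
    _2: subtree_size = 1 + 4
      L: subtree_size = 1 + 0
      R: subtree_size = 1 + 0
      M: subtree_size = 1 + 0
      V: subtree_size = 1 + 0
    Z: subtree_size = 1 + 0
Total subtree size of _0: 11

Answer: 11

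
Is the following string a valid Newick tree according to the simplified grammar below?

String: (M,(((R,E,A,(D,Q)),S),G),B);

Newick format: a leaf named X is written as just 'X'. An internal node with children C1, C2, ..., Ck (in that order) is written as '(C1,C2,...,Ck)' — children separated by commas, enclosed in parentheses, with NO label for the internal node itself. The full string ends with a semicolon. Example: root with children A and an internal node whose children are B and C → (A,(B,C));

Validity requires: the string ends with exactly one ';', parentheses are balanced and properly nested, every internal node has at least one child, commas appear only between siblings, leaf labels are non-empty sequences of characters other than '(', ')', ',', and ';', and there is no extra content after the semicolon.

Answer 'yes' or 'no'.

Input: (M,(((R,E,A,(D,Q)),S),G),B);
Paren balance: 5 '(' vs 5 ')' OK
Ends with single ';': True
Full parse: OK
Valid: True

Answer: yes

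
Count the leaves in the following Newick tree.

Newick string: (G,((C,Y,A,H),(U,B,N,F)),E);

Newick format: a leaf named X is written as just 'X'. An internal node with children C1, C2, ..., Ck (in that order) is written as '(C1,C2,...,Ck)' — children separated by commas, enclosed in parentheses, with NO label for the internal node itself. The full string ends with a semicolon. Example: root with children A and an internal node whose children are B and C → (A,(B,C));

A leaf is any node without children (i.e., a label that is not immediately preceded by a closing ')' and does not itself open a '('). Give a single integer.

Newick: (G,((C,Y,A,H),(U,B,N,F)),E);
Scan left-to-right; a leaf is any maximal label run not followed by '(':
  pos 1: leaf 'G' → count = 1
  pos 5: leaf 'C' → count = 2
  pos 7: leaf 'Y' → count = 3
  pos 9: leaf 'A' → count = 4
  pos 11: leaf 'H' → count = 5
  pos 15: leaf 'U' → count = 6
  pos 17: leaf 'B' → count = 7
  pos 19: leaf 'N' → count = 8
  pos 21: leaf 'F' → count = 9
  pos 25: leaf 'E' → count = 10
Total leaves: 10

Answer: 10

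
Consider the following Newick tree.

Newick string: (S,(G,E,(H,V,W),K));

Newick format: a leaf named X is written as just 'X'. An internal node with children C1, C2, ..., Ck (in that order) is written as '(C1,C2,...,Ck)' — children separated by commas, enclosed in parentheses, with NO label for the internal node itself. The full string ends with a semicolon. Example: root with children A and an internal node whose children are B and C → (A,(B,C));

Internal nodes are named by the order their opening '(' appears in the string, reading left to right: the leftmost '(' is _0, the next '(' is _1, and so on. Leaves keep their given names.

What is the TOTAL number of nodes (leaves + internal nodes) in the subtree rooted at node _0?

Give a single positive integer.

Newick: (S,(G,E,(H,V,W),K));
Locate _0: it is the '(' at position 0 (the 1st '(' reading left to right).
Query: subtree rooted at _0
_0: subtree_size = 1 + 9
  S: subtree_size = 1 + 0
  _1: subtree_size = 1 + 7
    G: subtree_size = 1 + 0
    E: subtree_size = 1 + 0
    _2: subtree_size = 1 + 3
      H: subtree_size = 1 + 0
      V: subtree_size = 1 + 0
      W: subtree_size = 1 + 0
    K: subtree_size = 1 + 0
Total subtree size of _0: 10

Answer: 10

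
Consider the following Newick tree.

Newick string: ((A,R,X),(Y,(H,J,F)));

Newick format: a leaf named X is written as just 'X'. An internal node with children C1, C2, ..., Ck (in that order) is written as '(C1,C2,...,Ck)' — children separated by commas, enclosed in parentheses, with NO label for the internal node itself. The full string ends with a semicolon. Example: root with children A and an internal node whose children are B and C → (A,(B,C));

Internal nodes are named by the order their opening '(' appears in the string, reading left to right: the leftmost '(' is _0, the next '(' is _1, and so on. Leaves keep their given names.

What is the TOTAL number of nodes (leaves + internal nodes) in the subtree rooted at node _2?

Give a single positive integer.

Newick: ((A,R,X),(Y,(H,J,F)));
Locate _2: it is the '(' at position 9 (the 3rd '(' reading left to right).
Query: subtree rooted at _2
_2: subtree_size = 1 + 5
  Y: subtree_size = 1 + 0
  _3: subtree_size = 1 + 3
    H: subtree_size = 1 + 0
    J: subtree_size = 1 + 0
    F: subtree_size = 1 + 0
Total subtree size of _2: 6

Answer: 6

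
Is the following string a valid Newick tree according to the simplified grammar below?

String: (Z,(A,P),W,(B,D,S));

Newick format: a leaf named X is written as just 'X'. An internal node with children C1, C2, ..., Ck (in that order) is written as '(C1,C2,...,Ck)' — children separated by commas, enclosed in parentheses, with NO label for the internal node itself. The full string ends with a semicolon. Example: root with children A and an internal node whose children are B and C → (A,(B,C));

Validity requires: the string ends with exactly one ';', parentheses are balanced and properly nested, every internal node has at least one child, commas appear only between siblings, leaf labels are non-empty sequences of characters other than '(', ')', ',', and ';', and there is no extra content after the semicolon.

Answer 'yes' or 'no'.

Answer: yes

Derivation:
Input: (Z,(A,P),W,(B,D,S));
Paren balance: 3 '(' vs 3 ')' OK
Ends with single ';': True
Full parse: OK
Valid: True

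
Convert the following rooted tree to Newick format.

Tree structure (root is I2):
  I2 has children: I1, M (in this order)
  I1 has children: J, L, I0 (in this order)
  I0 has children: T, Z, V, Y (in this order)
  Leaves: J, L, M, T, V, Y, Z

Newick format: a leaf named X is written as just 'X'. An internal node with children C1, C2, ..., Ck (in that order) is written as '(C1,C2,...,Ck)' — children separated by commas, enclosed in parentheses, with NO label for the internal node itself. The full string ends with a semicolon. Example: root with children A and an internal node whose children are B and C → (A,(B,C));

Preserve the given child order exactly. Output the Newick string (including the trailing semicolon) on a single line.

Answer: ((J,L,(T,Z,V,Y)),M);

Derivation:
internal I2 with children ['I1', 'M']
  internal I1 with children ['J', 'L', 'I0']
    leaf 'J' → 'J'
    leaf 'L' → 'L'
    internal I0 with children ['T', 'Z', 'V', 'Y']
      leaf 'T' → 'T'
      leaf 'Z' → 'Z'
      leaf 'V' → 'V'
      leaf 'Y' → 'Y'
    → '(T,Z,V,Y)'
  → '(J,L,(T,Z,V,Y))'
  leaf 'M' → 'M'
→ '((J,L,(T,Z,V,Y)),M)'
Final: ((J,L,(T,Z,V,Y)),M);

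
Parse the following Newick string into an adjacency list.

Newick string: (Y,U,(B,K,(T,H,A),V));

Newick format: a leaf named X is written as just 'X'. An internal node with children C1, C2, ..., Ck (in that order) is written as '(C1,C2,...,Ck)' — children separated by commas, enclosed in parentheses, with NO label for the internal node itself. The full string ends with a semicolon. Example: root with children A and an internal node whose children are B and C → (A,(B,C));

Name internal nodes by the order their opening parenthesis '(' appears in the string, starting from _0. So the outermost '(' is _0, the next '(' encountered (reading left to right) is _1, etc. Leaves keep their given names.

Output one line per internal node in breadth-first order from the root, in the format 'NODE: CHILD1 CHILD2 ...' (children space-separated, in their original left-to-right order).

Input: (Y,U,(B,K,(T,H,A),V));
Scanning left-to-right, naming '(' by encounter order:
  pos 0: '(' -> open internal node _0 (depth 1)
  pos 5: '(' -> open internal node _1 (depth 2)
  pos 10: '(' -> open internal node _2 (depth 3)
  pos 16: ')' -> close internal node _2 (now at depth 2)
  pos 19: ')' -> close internal node _1 (now at depth 1)
  pos 20: ')' -> close internal node _0 (now at depth 0)
Total internal nodes: 3
BFS adjacency from root:
  _0: Y U _1
  _1: B K _2 V
  _2: T H A

Answer: _0: Y U _1
_1: B K _2 V
_2: T H A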